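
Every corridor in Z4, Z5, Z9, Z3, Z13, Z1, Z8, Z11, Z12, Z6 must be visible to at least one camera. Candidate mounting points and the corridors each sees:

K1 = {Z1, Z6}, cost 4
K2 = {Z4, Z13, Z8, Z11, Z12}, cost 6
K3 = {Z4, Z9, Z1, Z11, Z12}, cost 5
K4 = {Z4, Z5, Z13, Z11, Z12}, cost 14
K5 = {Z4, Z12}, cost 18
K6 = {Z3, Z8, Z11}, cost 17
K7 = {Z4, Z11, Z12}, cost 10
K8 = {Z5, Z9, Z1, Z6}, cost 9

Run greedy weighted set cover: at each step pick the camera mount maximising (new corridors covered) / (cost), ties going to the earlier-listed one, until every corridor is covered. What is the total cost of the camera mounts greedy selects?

41

Pick 1: K3 adds 5 new (Z4, Z9, Z1, Z11, Z12) at cost 5 (ratio 5/5).
Pick 2: K2 adds 2 new (Z13, Z8) at cost 6 (ratio 2/6).
Pick 3: K1 adds 1 new (Z6) at cost 4 (ratio 1/4).
Pick 4: K8 adds 1 new (Z5) at cost 9 (ratio 1/9).
Pick 5: K6 adds 1 new (Z3) at cost 17 (ratio 1/17).
Greedy total cost: 5 + 6 + 4 + 9 + 17 = 41. (The true optimum is 32, so greedy overshoots here.)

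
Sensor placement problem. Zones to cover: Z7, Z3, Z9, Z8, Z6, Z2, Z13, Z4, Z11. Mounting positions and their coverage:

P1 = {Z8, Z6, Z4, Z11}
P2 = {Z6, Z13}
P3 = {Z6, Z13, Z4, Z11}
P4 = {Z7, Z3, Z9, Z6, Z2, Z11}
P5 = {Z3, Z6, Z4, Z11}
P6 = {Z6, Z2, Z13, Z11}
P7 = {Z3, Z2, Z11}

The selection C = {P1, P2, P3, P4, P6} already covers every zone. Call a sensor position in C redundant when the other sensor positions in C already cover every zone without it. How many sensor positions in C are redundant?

3

Drop P1: Z8 uncovered — not redundant.
Drop P2: the rest still cover every zone — redundant.
Drop P3: the rest still cover every zone — redundant.
Drop P4: Z7, Z3, Z9 uncovered — not redundant.
Drop P6: the rest still cover every zone — redundant.
3 redundant: P2, P3, P6.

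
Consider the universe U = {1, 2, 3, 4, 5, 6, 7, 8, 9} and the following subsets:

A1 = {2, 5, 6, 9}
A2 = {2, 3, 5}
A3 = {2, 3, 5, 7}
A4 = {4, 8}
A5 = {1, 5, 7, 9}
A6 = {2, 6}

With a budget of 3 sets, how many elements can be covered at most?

8

Choosing A1, A3, A4 covers {2, 3, 4, 5, 6, 7, 8, 9} — 8 elements.
No choice of 3 sets does better; here 1 is left uncovered.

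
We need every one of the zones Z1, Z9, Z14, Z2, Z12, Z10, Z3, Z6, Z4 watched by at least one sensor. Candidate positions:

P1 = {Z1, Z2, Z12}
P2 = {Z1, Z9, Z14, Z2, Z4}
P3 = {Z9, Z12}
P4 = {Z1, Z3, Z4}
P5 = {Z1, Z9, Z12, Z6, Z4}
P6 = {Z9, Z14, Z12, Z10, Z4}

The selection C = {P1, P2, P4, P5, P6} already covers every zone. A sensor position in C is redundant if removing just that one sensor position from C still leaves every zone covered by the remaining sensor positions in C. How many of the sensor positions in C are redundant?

2

Drop P1: the rest still cover every zone — redundant.
Drop P2: the rest still cover every zone — redundant.
Drop P4: Z3 uncovered — not redundant.
Drop P5: Z6 uncovered — not redundant.
Drop P6: Z10 uncovered — not redundant.
2 redundant: P1, P2.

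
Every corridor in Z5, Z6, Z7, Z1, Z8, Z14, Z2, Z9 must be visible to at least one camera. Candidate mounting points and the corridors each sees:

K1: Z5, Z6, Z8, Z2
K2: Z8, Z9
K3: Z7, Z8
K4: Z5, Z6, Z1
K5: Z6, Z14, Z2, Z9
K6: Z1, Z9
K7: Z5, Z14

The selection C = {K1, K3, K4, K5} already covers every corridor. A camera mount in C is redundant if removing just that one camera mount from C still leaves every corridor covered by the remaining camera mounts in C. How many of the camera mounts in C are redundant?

1

Drop K1: the rest still cover every corridor — redundant.
Drop K3: Z7 uncovered — not redundant.
Drop K4: Z1 uncovered — not redundant.
Drop K5: Z14, Z9 uncovered — not redundant.
1 redundant: K1.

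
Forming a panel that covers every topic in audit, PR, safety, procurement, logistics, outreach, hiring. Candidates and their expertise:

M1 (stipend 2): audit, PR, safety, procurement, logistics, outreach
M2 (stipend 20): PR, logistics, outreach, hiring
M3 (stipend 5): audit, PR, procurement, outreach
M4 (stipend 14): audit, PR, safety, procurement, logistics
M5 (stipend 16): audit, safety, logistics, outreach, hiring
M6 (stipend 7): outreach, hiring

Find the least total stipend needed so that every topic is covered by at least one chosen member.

9

M1, M6 cover every topic at stipend 2 + 7 = 9.
Any cover uses at least 2 members; among all covering selections none totals below 9.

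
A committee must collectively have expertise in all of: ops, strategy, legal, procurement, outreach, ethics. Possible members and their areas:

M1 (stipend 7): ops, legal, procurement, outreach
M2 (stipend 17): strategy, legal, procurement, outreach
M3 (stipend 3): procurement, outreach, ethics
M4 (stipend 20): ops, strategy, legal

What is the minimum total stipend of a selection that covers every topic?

23

M3, M4 cover every topic at stipend 3 + 20 = 23.
Any cover uses at least 2 members; among all covering selections none totals below 23.
Greedy by coverage-per-stipend would pick M3, M1, M2 for 27 — worse than the optimum 23.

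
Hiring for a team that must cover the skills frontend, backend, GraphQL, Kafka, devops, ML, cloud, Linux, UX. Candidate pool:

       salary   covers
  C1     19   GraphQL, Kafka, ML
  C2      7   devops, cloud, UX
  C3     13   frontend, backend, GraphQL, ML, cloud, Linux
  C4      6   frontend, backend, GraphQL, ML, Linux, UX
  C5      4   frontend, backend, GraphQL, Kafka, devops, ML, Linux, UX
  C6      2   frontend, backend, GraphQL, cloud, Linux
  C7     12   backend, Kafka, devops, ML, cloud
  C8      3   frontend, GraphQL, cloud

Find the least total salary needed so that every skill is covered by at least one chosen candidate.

C5, C6 cover every skill at salary 4 + 2 = 6.
Any cover uses at least 2 candidates; among all covering selections none totals below 6.

6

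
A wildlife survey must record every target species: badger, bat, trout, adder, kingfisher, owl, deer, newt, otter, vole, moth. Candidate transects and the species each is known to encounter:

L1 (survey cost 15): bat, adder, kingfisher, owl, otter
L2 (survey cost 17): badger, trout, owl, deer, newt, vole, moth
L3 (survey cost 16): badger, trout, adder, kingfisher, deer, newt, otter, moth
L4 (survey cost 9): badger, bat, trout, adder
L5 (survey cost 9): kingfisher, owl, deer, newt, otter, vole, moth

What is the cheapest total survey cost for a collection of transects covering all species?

18

L4, L5 cover every species at survey cost 9 + 9 = 18.
Any cover uses at least 2 transects; among all covering selections none totals below 18.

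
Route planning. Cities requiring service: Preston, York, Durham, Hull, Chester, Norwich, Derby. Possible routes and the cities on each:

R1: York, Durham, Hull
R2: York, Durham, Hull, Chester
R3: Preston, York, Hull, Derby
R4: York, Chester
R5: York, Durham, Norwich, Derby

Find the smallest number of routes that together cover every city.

R2, R3, R5 together cover {Preston, York, Durham, Hull, Chester, Norwich, Derby} — every city.
No 2 of the 5 routes cover everything (all 10 pairs fall short), so 3 is minimum.

3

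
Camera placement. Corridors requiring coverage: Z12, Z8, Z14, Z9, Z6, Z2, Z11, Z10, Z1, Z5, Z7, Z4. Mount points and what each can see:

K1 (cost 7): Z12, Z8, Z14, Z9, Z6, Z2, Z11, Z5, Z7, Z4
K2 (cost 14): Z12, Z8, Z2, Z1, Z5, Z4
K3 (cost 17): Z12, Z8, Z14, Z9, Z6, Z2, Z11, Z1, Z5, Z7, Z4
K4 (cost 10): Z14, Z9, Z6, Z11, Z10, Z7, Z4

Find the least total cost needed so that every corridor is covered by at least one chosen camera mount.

K2, K4 cover every corridor at cost 14 + 10 = 24.
Any cover uses at least 2 camera mounts; among all covering selections none totals below 24.

24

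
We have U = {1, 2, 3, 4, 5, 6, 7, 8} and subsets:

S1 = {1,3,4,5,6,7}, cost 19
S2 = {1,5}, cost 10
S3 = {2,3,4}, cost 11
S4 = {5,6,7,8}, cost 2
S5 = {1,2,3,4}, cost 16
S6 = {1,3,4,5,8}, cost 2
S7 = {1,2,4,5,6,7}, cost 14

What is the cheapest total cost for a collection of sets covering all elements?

S3, S4, S6 cover every element at cost 11 + 2 + 2 = 15.
Any cover uses at least 2 sets; among all covering selections none totals below 15.

15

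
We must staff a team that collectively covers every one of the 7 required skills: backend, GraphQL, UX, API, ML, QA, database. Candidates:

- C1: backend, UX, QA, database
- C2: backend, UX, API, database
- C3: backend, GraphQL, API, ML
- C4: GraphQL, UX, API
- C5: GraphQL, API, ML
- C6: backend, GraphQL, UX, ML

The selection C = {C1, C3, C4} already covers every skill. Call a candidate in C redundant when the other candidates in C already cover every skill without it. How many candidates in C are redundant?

Drop C1: QA, database uncovered — not redundant.
Drop C3: ML uncovered — not redundant.
Drop C4: the rest still cover every skill — redundant.
1 redundant: C4.

1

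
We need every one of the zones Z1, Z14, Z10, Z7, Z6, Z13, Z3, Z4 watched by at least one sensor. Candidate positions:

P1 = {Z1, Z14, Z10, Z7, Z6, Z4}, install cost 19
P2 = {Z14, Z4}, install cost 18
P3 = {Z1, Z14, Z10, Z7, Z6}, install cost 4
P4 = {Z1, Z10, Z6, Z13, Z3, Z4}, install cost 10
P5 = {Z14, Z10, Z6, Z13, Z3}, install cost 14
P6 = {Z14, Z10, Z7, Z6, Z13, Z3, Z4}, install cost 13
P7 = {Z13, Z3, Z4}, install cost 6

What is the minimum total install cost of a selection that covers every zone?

10

P3, P7 cover every zone at install cost 4 + 6 = 10.
Any cover uses at least 2 sensor positions; among all covering selections none totals below 10.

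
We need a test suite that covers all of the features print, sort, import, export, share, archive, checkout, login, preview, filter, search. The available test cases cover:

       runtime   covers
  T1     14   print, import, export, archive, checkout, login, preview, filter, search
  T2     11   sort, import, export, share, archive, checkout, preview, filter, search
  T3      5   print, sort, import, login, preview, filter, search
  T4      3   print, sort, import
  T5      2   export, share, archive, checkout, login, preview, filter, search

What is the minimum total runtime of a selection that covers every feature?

5

T4, T5 cover every feature at runtime 3 + 2 = 5.
Any cover uses at least 2 test cases; among all covering selections none totals below 5.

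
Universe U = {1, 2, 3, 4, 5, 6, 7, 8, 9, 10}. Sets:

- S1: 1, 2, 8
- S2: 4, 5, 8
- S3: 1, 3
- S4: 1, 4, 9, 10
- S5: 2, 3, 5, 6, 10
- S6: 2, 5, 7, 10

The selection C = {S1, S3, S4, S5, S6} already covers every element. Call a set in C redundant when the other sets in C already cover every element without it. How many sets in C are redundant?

Drop S1: 8 uncovered — not redundant.
Drop S3: the rest still cover every element — redundant.
Drop S4: 4, 9 uncovered — not redundant.
Drop S5: 6 uncovered — not redundant.
Drop S6: 7 uncovered — not redundant.
1 redundant: S3.

1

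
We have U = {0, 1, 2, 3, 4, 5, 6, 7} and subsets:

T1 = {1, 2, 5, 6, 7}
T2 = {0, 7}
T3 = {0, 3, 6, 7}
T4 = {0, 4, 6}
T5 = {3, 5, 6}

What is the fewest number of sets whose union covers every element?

T1, T3, T4 together cover {0, 1, 2, 3, 4, 5, 6, 7} — every element.
No 2 of the 5 sets cover everything (all 10 pairs fall short), so 3 is minimum.

3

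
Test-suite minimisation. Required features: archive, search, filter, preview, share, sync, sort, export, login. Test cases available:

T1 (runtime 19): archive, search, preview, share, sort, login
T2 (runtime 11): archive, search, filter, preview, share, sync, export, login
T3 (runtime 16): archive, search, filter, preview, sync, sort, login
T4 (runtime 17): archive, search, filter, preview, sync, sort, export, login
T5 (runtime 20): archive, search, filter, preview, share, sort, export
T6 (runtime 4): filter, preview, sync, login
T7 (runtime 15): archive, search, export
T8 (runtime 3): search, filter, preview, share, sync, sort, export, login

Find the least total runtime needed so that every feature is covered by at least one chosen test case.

T2, T8 cover every feature at runtime 11 + 3 = 14.
Any cover uses at least 2 test cases; among all covering selections none totals below 14.

14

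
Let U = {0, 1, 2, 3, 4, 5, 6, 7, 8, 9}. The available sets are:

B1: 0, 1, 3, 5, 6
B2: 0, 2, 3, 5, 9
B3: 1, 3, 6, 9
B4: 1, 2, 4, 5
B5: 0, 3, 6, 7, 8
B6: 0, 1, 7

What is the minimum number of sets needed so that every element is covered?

B2, B4, B5 together cover {0, 1, 2, 3, 4, 5, 6, 7, 8, 9} — every element.
No 2 of the 6 sets cover everything (all 15 pairs fall short), so 3 is minimum.
Greedy (largest uncovered first) would take B1, B2, B5, B4 — 4 sets — but 3 suffice.

3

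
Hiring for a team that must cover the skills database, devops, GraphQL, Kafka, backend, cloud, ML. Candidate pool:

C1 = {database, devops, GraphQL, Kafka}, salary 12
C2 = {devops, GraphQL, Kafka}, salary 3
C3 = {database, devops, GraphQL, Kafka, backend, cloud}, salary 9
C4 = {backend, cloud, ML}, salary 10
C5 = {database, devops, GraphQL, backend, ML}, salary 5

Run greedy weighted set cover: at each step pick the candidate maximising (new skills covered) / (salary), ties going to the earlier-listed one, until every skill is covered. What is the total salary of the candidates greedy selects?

Pick 1: C2 adds 3 new (devops, GraphQL, Kafka) at salary 3 (ratio 3/3).
Pick 2: C5 adds 3 new (database, backend, ML) at salary 5 (ratio 3/5).
Pick 3: C3 adds 1 new (cloud) at salary 9 (ratio 1/9).
Greedy total salary: 3 + 5 + 9 = 17. (The true optimum is 14, so greedy overshoots here.)

17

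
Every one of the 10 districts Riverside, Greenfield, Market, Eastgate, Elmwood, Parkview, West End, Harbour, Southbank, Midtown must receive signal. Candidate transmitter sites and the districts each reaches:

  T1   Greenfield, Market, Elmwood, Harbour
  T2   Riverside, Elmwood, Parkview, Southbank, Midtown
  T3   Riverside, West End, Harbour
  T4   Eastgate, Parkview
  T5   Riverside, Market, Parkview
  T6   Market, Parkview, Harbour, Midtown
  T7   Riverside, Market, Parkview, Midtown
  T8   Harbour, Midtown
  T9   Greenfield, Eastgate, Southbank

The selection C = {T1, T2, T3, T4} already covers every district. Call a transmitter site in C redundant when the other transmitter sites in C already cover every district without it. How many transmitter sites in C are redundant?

Drop T1: Greenfield, Market uncovered — not redundant.
Drop T2: Southbank, Midtown uncovered — not redundant.
Drop T3: West End uncovered — not redundant.
Drop T4: Eastgate uncovered — not redundant.
None of the transmitter sites in C is redundant.

0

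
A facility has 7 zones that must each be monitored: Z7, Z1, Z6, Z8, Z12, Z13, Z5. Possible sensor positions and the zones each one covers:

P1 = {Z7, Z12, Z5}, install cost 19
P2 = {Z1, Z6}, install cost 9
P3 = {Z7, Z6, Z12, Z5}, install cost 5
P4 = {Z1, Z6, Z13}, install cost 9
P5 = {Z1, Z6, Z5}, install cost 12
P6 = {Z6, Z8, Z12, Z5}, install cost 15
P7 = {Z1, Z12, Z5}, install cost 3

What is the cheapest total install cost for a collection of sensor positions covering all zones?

P3, P4, P6 cover every zone at install cost 5 + 9 + 15 = 29.
Any cover uses at least 3 sensor positions; among all covering selections none totals below 29.
Greedy by coverage-per-install cost would pick P7, P3, P4, P6 for 32 — worse than the optimum 29.

29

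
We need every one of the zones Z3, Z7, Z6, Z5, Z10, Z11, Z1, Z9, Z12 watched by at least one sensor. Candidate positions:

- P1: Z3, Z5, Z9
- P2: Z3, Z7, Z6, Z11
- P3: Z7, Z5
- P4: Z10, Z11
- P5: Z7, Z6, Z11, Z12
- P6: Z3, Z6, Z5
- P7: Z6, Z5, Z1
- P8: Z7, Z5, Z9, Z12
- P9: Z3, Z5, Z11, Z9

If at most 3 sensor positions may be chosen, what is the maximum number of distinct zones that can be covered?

Choosing P1, P4, P5 covers {Z3, Z7, Z6, Z5, Z10, Z11, Z9, Z12} — 8 zones.
No choice of 3 sensor positions does better; here Z1 is left uncovered.

8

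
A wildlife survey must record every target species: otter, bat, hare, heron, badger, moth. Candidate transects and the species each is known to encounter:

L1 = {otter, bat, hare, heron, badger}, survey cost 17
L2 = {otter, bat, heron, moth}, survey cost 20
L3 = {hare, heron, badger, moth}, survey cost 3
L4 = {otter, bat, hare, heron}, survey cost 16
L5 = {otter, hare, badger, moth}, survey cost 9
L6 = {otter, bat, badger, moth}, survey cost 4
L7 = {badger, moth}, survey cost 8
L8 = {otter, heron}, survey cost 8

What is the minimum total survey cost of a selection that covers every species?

L3, L6 cover every species at survey cost 3 + 4 = 7.
Any cover uses at least 2 transects; among all covering selections none totals below 7.

7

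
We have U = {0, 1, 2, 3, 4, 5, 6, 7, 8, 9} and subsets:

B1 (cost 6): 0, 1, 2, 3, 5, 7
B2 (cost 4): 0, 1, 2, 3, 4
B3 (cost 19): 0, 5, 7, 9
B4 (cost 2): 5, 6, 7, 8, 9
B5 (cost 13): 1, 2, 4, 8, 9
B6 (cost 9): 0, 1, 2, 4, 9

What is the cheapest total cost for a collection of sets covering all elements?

6

B2, B4 cover every element at cost 4 + 2 = 6.
Any cover uses at least 2 sets; among all covering selections none totals below 6.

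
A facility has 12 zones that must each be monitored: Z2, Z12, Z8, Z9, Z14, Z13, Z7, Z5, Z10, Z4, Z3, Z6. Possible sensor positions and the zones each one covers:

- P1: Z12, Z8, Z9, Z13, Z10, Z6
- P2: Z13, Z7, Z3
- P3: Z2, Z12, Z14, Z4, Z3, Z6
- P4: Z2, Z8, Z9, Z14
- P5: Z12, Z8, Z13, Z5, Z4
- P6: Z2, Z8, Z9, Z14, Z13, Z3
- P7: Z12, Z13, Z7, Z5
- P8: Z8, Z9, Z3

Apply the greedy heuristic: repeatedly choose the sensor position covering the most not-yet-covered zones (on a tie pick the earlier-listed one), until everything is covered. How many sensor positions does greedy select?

Pick 1: P1 covers 6 new zones (Z12, Z8, Z9, Z13, Z10, Z6).
Pick 2: P3 covers 4 new zones (Z2, Z14, Z4, Z3).
Pick 3: P7 covers 2 new zones (Z7, Z5).
Greedy uses 3 sensor positions.

3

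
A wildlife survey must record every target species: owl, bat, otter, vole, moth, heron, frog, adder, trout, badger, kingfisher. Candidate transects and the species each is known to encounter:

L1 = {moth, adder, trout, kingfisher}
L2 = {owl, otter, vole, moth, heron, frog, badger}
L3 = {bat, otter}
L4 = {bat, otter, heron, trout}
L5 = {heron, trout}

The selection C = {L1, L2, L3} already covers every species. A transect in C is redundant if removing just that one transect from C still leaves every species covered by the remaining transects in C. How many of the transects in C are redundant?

Drop L1: adder, trout, kingfisher uncovered — not redundant.
Drop L2: owl, vole, heron, frog, … uncovered — not redundant.
Drop L3: bat uncovered — not redundant.
None of the transects in C is redundant.

0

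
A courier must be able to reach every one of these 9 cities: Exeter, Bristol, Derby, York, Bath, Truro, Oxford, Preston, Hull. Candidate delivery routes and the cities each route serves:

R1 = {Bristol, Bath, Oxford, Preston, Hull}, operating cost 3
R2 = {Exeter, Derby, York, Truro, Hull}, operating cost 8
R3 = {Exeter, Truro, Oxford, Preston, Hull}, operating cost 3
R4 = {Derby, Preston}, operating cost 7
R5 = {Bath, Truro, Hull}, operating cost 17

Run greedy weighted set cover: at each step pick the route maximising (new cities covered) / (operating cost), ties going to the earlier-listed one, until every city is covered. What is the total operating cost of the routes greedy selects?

Pick 1: R1 adds 5 new (Bristol, Bath, Oxford, Preston, Hull) at operating cost 3 (ratio 5/3).
Pick 2: R3 adds 2 new (Exeter, Truro) at operating cost 3 (ratio 2/3).
Pick 3: R2 adds 2 new (Derby, York) at operating cost 8 (ratio 2/8).
Greedy total operating cost: 3 + 3 + 8 = 14. (The true optimum is 11, so greedy overshoots here.)

14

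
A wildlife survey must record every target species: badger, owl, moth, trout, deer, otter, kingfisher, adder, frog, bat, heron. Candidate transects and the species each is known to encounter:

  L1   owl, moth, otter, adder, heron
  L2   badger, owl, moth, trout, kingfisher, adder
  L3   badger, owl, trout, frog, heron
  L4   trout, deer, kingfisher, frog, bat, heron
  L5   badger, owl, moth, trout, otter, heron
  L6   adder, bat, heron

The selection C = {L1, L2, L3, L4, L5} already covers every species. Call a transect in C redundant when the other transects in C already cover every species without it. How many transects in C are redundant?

4

Drop L1: the rest still cover every species — redundant.
Drop L2: the rest still cover every species — redundant.
Drop L3: the rest still cover every species — redundant.
Drop L4: deer, bat uncovered — not redundant.
Drop L5: the rest still cover every species — redundant.
4 redundant: L1, L2, L3, L5.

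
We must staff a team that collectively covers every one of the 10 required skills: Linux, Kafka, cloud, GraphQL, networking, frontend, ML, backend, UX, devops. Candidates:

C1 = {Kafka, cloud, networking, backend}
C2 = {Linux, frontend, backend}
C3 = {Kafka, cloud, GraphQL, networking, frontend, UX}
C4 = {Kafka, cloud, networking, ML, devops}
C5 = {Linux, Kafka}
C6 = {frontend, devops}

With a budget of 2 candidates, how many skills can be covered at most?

Choosing C2, C3 covers {Linux, Kafka, cloud, GraphQL, networking, frontend, backend, UX} — 8 skills.
No choice of 2 candidates does better; here ML, devops are left uncovered.

8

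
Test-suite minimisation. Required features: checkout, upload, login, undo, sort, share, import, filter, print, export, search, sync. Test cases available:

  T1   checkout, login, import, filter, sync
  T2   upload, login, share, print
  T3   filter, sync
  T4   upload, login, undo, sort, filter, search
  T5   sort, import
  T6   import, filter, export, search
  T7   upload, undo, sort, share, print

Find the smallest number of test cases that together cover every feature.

3

T1, T6, T7 together cover {checkout, upload, login, undo, sort, share, import, filter, print, export, search, sync} — every feature.
No 2 of the 7 test cases cover everything (all 21 pairs fall short), so 3 is minimum.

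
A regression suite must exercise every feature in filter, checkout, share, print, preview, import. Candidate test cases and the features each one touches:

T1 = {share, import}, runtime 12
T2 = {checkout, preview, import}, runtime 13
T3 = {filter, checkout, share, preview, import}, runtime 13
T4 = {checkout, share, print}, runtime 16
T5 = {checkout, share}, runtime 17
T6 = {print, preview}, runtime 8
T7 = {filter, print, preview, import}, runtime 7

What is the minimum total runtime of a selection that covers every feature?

T3, T7 cover every feature at runtime 13 + 7 = 20.
Any cover uses at least 2 test cases; among all covering selections none totals below 20.

20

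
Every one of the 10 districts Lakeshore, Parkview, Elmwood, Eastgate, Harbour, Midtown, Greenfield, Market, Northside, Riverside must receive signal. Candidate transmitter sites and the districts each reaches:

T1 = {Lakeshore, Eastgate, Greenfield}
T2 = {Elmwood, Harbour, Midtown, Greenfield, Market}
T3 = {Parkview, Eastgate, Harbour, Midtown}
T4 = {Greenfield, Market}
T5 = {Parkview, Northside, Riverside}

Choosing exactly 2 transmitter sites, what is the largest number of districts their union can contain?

8

Choosing T2, T5 covers {Parkview, Elmwood, Harbour, Midtown, Greenfield, Market, Northside, Riverside} — 8 districts.
No choice of 2 transmitter sites does better; here Lakeshore, Eastgate are left uncovered.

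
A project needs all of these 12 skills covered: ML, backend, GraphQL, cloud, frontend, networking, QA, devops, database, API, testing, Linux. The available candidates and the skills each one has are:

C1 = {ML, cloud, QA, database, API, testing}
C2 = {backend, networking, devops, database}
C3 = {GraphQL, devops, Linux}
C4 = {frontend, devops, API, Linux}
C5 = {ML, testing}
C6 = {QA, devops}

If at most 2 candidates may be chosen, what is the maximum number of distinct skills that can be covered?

Choosing C1, C2 covers {ML, backend, cloud, networking, QA, devops, database, API, testing} — 9 skills.
No choice of 2 candidates does better; here GraphQL, frontend, Linux are left uncovered.

9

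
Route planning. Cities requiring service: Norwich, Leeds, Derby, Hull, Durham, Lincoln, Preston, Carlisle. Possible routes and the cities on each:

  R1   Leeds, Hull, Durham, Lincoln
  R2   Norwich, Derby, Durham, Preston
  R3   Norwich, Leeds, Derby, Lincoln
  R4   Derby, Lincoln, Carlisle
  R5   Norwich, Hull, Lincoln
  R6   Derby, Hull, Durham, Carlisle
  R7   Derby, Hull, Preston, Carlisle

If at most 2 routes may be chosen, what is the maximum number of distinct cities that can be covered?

Choosing R1, R2 covers {Norwich, Leeds, Derby, Hull, Durham, Lincoln, Preston} — 7 cities.
No choice of 2 routes does better; here Carlisle is left uncovered.

7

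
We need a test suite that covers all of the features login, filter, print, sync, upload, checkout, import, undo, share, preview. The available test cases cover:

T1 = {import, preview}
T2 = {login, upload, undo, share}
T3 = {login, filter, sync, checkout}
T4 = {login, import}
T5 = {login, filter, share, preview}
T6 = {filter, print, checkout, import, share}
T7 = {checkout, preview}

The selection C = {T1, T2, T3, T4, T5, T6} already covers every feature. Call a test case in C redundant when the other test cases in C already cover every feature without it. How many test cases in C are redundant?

Drop T1: the rest still cover every feature — redundant.
Drop T2: upload, undo uncovered — not redundant.
Drop T3: sync uncovered — not redundant.
Drop T4: the rest still cover every feature — redundant.
Drop T5: the rest still cover every feature — redundant.
Drop T6: print uncovered — not redundant.
3 redundant: T1, T4, T5.

3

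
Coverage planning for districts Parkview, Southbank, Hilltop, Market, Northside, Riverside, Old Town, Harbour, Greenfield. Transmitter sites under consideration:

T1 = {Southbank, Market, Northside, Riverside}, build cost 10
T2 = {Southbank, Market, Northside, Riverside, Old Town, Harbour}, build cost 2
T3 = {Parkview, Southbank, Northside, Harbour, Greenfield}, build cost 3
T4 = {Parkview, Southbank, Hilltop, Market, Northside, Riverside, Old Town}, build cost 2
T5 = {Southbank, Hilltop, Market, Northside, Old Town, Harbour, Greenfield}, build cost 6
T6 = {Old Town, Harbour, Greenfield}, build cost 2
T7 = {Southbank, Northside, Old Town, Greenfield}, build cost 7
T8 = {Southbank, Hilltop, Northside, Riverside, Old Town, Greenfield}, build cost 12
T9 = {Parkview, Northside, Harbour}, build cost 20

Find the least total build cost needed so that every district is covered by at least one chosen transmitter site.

T4, T6 cover every district at build cost 2 + 2 = 4.
Any cover uses at least 2 transmitter sites; among all covering selections none totals below 4.

4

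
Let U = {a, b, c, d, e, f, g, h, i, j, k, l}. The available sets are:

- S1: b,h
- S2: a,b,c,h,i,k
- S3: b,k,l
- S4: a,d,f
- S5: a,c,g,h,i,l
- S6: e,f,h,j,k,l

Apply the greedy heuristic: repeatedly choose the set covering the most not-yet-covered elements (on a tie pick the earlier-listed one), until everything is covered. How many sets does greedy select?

4

Pick 1: S2 covers 6 new elements (a, b, c, h, i, k).
Pick 2: S6 covers 4 new elements (e, f, j, l).
Pick 3: S4 covers 1 new elements (d).
Pick 4: S5 covers 1 new elements (g).
Greedy uses 4 sets.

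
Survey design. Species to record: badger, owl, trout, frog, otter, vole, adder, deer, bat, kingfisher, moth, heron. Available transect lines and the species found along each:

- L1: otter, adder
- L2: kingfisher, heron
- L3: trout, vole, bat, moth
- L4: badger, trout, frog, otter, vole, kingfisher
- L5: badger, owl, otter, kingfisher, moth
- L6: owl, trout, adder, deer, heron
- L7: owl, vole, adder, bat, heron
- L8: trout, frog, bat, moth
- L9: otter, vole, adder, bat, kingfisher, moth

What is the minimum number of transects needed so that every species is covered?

3

L3, L4, L6 together cover {badger, owl, trout, frog, otter, vole, adder, deer, bat, kingfisher, moth, heron} — every species.
No 2 of the 9 transects cover everything (all 36 pairs fall short), so 3 is minimum.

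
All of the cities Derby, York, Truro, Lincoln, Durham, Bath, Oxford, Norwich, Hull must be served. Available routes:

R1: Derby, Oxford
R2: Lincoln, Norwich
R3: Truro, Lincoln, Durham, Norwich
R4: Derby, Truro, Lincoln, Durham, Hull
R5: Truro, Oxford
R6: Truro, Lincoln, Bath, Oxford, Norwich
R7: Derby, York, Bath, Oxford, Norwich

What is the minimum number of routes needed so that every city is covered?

2

R4, R7 together cover {Derby, York, Truro, Lincoln, Durham, Bath, Oxford, Norwich, Hull} — every city.
No single route contains all 9 cities, so 2 is optimal.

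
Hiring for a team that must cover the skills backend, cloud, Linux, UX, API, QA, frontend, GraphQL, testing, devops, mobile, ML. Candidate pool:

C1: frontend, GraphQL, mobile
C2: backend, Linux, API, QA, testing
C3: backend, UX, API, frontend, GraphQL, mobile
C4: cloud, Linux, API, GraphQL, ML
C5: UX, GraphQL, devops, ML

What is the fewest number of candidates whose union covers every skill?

4

C1, C2, C4, C5 together cover {backend, cloud, Linux, UX, API, QA, frontend, GraphQL, testing, devops, mobile, ML} — every skill.
No 3 of the 5 candidates cover everything (all 10 triples fall short), so 4 is minimum.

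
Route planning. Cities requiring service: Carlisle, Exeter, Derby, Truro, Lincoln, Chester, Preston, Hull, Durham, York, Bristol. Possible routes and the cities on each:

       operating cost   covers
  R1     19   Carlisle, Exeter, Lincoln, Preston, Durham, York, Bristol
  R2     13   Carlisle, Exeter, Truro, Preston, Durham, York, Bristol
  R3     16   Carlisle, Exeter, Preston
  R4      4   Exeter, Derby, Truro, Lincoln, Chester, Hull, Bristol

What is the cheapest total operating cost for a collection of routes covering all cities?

17

R2, R4 cover every city at operating cost 13 + 4 = 17.
Any cover uses at least 2 routes; among all covering selections none totals below 17.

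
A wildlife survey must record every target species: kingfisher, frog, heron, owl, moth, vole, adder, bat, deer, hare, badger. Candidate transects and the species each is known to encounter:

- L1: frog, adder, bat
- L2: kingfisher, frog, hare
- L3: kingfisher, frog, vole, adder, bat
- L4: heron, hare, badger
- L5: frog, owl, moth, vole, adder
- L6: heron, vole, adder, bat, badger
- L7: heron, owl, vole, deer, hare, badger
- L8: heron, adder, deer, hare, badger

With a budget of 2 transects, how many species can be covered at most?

Choosing L3, L7 covers {kingfisher, frog, heron, owl, vole, adder, bat, deer, hare, badger} — 10 species.
No choice of 2 transects does better; here moth is left uncovered.

10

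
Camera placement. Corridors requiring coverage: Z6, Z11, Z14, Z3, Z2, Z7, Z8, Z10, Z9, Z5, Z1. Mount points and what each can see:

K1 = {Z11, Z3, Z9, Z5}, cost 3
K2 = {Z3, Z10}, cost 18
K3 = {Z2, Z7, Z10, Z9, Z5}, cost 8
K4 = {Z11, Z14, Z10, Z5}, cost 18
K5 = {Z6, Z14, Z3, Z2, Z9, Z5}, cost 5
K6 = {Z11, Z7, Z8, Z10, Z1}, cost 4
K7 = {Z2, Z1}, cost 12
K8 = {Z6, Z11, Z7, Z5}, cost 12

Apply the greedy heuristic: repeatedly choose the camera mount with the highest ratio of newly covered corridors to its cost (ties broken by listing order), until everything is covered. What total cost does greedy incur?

Pick 1: K1 adds 4 new (Z11, Z3, Z9, Z5) at cost 3 (ratio 4/3).
Pick 2: K6 adds 4 new (Z7, Z8, Z10, Z1) at cost 4 (ratio 4/4).
Pick 3: K5 adds 3 new (Z6, Z14, Z2) at cost 5 (ratio 3/5).
Greedy total cost: 3 + 4 + 5 = 12. (The true optimum is 9, so greedy overshoots here.)

12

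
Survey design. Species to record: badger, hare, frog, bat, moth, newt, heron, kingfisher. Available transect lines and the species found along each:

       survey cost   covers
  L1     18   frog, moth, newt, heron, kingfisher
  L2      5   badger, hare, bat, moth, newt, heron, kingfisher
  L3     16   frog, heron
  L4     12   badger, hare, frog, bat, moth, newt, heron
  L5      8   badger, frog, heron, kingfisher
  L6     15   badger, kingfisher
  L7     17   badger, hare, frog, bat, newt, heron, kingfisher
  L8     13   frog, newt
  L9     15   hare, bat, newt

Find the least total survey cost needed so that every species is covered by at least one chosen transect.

13

L2, L5 cover every species at survey cost 5 + 8 = 13.
Any cover uses at least 2 transects; among all covering selections none totals below 13.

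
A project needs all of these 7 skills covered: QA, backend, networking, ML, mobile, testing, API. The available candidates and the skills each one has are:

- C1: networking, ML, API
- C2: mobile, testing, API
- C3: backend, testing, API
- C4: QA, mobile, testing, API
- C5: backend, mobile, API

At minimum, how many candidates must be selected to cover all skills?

3

C1, C3, C4 together cover {QA, backend, networking, ML, mobile, testing, API} — every skill.
No 2 of the 5 candidates cover everything (all 10 pairs fall short), so 3 is minimum.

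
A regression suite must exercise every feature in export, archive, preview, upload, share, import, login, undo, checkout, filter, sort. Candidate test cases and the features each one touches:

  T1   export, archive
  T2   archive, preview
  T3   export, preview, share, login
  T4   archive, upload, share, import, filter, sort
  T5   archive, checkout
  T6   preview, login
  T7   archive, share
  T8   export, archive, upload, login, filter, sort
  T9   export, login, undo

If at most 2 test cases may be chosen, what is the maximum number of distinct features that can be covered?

9

Choosing T3, T4 covers {export, archive, preview, upload, share, import, login, filter, sort} — 9 features.
No choice of 2 test cases does better; here undo, checkout are left uncovered.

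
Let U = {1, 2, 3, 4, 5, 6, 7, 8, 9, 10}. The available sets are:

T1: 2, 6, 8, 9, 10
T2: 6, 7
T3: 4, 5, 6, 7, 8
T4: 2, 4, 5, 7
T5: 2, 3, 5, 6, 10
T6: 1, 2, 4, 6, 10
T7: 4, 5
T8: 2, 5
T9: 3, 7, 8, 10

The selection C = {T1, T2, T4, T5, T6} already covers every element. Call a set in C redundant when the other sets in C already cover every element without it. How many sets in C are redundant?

2

Drop T1: 8, 9 uncovered — not redundant.
Drop T2: the rest still cover every element — redundant.
Drop T4: the rest still cover every element — redundant.
Drop T5: 3 uncovered — not redundant.
Drop T6: 1 uncovered — not redundant.
2 redundant: T2, T4.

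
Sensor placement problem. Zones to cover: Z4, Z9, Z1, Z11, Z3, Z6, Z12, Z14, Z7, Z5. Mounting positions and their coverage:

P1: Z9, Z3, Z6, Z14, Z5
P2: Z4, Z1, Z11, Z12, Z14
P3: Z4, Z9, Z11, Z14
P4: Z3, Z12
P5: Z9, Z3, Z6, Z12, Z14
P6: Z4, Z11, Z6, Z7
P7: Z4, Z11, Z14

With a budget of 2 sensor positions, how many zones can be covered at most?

Choosing P1, P2 covers {Z4, Z9, Z1, Z11, Z3, Z6, Z12, Z14, Z5} — 9 zones.
No choice of 2 sensor positions does better; here Z7 is left uncovered.

9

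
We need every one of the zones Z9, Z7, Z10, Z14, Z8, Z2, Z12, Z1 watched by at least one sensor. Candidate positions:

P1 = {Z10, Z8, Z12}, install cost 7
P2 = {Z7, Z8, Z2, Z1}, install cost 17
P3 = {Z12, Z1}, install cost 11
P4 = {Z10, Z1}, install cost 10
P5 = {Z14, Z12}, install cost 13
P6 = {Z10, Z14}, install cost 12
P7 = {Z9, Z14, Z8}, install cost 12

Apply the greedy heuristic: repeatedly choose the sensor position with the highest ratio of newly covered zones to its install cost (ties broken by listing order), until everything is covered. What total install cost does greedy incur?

Pick 1: P1 adds 3 new (Z10, Z8, Z12) at install cost 7 (ratio 3/7).
Pick 2: P2 adds 3 new (Z7, Z2, Z1) at install cost 17 (ratio 3/17).
Pick 3: P7 adds 2 new (Z9, Z14) at install cost 12 (ratio 2/12).
Greedy total install cost: 7 + 17 + 12 = 36.

36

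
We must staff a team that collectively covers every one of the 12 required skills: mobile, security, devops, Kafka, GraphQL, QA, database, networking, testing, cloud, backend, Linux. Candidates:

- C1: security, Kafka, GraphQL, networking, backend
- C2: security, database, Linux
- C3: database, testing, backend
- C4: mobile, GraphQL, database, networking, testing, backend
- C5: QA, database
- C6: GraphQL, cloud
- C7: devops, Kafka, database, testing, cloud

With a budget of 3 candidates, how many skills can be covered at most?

11

Choosing C2, C4, C7 covers {mobile, security, devops, Kafka, GraphQL, database, networking, testing, cloud, backend, Linux} — 11 skills.
No choice of 3 candidates does better; here QA is left uncovered.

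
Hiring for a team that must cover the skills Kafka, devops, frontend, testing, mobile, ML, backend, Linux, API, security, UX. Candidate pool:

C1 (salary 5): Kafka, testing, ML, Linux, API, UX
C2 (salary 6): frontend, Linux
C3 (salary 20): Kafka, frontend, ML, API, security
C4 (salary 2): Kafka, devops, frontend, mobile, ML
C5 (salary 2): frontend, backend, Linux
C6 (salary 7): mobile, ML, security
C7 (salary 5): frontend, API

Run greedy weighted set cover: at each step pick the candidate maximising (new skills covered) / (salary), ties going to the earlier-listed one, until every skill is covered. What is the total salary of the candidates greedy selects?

16

Pick 1: C4 adds 5 new (Kafka, devops, frontend, mobile, ML) at salary 2 (ratio 5/2).
Pick 2: C5 adds 2 new (backend, Linux) at salary 2 (ratio 2/2).
Pick 3: C1 adds 3 new (testing, API, UX) at salary 5 (ratio 3/5).
Pick 4: C6 adds 1 new (security) at salary 7 (ratio 1/7).
Greedy total salary: 2 + 2 + 5 + 7 = 16.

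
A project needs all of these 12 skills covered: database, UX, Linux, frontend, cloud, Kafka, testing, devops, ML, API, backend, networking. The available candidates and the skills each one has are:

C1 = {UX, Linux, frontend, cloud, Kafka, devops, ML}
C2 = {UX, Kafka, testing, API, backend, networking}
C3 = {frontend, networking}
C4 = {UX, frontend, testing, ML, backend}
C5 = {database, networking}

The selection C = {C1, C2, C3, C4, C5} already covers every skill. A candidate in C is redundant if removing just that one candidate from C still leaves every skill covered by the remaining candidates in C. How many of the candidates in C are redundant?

Drop C1: Linux, cloud, devops uncovered — not redundant.
Drop C2: API uncovered — not redundant.
Drop C3: the rest still cover every skill — redundant.
Drop C4: the rest still cover every skill — redundant.
Drop C5: database uncovered — not redundant.
2 redundant: C3, C4.

2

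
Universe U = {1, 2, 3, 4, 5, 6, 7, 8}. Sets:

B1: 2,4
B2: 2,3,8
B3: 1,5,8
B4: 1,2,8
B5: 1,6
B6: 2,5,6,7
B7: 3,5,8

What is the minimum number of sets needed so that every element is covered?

4

B1, B2, B3, B6 together cover {1, 2, 3, 4, 5, 6, 7, 8} — every element.
No 3 of the 7 sets cover everything (all 35 triples fall short), so 4 is minimum.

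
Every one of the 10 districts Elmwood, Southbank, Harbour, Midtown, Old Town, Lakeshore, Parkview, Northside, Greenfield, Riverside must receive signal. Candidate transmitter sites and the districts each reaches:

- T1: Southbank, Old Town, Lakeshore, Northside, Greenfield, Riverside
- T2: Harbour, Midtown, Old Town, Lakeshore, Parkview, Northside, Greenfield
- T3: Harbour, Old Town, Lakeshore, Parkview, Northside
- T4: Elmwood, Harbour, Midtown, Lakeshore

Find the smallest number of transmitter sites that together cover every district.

3

T1, T2, T4 together cover {Elmwood, Southbank, Harbour, Midtown, Old Town, Lakeshore, Parkview, Northside, Greenfield, Riverside} — every district.
No 2 of the 4 transmitter sites cover everything (all 6 pairs fall short), so 3 is minimum.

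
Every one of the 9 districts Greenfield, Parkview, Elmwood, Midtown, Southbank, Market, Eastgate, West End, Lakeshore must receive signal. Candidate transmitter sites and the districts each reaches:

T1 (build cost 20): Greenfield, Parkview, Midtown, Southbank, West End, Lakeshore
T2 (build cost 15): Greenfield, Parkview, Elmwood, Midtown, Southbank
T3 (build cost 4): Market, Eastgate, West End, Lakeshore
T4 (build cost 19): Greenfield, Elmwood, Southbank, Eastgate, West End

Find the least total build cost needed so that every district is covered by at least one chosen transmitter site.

T2, T3 cover every district at build cost 15 + 4 = 19.
Any cover uses at least 2 transmitter sites; among all covering selections none totals below 19.

19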